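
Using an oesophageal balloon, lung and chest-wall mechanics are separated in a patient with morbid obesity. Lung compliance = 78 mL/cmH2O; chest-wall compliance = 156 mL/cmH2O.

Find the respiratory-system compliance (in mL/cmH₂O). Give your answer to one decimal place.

Lung and chest wall are elastances in series: 1/Crs = 1/CL + 1/Ccw.
1/Crs = 1/78 + 1/156 = 0.01923.
Crs = 52.002 mL/cmH2O.

52.0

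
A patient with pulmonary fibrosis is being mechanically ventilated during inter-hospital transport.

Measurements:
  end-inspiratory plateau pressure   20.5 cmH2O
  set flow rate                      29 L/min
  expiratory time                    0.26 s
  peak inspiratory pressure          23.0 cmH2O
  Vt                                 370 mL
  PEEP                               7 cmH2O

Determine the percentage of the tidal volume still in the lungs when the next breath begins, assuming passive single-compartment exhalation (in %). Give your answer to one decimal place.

16.0

Flow: 29 L/min ÷ 60 = 0.4833 L/s.
R = (PIP − Pplat)/V̇ = (23.0 − 20.5) / 0.4833 = 2.5/0.4833 = 5.173 cmH2O·s/L.
C = Vt/(Pplat − PEEP) = 370.0 / (20.5 − 7) = 370.0/13.5 = 27.407 mL/cmH2O.
τ = R × C = 5.173 × 0.02741 L/cmH2O = 0.1418 s.
Fraction remaining at end-expiration = e^(−Te/τ) = e^(−0.26/0.1418) = 0.1598 → 15.98%.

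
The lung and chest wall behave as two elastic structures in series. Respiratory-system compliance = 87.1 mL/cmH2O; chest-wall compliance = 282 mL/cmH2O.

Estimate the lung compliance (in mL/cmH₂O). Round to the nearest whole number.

1/CL = 1/Crs − 1/Ccw.
1/CL = 1/87.1 − 1/282 = 0.007935.
CL = 126.02 mL/cmH2O.

126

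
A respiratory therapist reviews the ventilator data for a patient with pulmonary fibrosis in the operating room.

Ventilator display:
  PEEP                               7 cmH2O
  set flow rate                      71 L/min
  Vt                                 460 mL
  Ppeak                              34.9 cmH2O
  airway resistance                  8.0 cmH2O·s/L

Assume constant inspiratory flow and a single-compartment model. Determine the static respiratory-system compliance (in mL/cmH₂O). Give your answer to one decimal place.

25.0

Flow: 71 L/min ÷ 60 = 1.1833 L/s.
Equation of motion (constant flow): PIP = Vt/C + R·V̇ + PEEP.
Vt/C = PIP − R·V̇ − PEEP = 34.9 − 8.0×1.1833 − 7 = 34.9 − 9.466 − 7 = 18.434 cmH2O.
C = Vt / 18.434 = 460 / 18.434 = 24.954 mL/cmH2O.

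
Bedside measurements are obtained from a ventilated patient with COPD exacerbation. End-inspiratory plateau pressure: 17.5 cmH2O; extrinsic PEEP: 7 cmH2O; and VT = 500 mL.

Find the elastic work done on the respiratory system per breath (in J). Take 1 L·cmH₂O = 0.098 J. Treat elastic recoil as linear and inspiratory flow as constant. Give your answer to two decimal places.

0.26

Elastic work ≈ ½ × (Pplat − PEEP) × Vt = 0.5 × (17.5 − 7) × 0.500 L = 0.5 × 10.5 × 0.500 = 2.625 L·cmH2O.
× 0.098 J/(L·cmH2O) → 0.2573 J.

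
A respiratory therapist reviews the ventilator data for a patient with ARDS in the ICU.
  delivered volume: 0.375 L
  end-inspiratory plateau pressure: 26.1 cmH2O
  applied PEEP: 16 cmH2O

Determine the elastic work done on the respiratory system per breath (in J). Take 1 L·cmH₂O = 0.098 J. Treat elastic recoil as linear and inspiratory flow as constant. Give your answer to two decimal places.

Elastic work ≈ ½ × (Pplat − PEEP) × Vt = 0.5 × (26.1 − 16) × 0.375 L = 0.5 × 10.1 × 0.375 = 1.894 L·cmH2O.
× 0.098 J/(L·cmH2O) → 0.1856 J.

0.19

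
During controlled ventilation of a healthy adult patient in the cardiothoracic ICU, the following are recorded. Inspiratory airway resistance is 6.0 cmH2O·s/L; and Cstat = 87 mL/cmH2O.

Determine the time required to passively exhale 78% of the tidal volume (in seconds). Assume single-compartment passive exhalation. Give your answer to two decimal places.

τ = R × C = 6.0 × 87 mL/cmH2O = 6.0 × 0.087 L/cmH2O = 0.522 s.
Exhaled fraction f = 1 − e^(−t/τ) → t = −τ·ln(1 − f) = −0.522·ln(0.22) = 0.7904 s.

0.79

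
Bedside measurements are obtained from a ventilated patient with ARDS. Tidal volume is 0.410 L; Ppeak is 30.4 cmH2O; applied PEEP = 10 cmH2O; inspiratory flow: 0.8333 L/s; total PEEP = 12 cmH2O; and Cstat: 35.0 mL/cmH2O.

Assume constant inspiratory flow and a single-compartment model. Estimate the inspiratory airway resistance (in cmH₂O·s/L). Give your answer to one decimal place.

8.0

Total PEEP = 12 cmH2O (set 10 + intrinsic 2); this is the baseline alveolar pressure.
Equation of motion (constant flow): PIP = Vt/C + R·V̇ + PEEP.
R·V̇ = PIP − Vt/C − PEEP = 30.4 − 410/35.0 − 12 = 30.4 − 11.714 − 12 = 6.686 cmH2O.
R = 6.686 / 0.8333 = 8.024 cmH2O·s/L.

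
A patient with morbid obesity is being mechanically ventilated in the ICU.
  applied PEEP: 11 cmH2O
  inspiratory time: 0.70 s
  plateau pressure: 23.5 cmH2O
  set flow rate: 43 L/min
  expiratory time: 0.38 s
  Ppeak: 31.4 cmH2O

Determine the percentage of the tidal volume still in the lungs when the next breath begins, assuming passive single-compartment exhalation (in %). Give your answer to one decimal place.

42.4

Flow: 43 L/min ÷ 60 = 0.7167 L/s.
Vt = flow × Ti = 0.7167 L/s × 0.70 s × 1000 mL/L = 501.69 mL.
R = (PIP − Pplat)/V̇ = (31.4 − 23.5) / 0.7167 = 7.9/0.7167 = 11.023 cmH2O·s/L.
C = Vt/(Pplat − PEEP) = 501.69 / (23.5 − 11) = 501.69/12.5 = 40.135 mL/cmH2O.
τ = R × C = 11.023 × 0.04014 L/cmH2O = 0.4425 s.
Fraction remaining at end-expiration = e^(−Te/τ) = e^(−0.38/0.4425) = 0.4237 → 42.37%.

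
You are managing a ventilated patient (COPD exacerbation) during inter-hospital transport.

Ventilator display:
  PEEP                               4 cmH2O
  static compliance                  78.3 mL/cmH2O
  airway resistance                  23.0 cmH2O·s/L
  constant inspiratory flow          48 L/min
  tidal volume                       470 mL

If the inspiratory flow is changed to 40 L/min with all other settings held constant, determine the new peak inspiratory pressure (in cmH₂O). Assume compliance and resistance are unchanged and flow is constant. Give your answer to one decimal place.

25.3

Flow: 48 L/min ÷ 60 = 0.8 L/s.
New flow: 40 L/min ÷ 60 = 0.6667 L/s.
PIP = Vt/C + R·V̇ + PEEP (constant-flow equation of motion).
Only the resistive term changes: ΔPIP = R × ΔV̇ = 23.0 × (0.6667 − 0.8) = 23.0 × -0.1333 = -3.066 cmH2O.
Original PIP = 470/78.3 + 23.0×0.8 + 4 = 28.403 cmH2O; new PIP = 28.403 + (-3.066) = 25.337 cmH2O.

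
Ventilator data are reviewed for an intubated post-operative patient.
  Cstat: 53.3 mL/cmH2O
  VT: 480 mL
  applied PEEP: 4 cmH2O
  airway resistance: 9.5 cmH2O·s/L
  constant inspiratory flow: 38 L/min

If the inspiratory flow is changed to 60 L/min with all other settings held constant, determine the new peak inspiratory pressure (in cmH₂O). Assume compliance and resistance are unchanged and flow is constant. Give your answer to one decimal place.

22.5

Flow: 38 L/min ÷ 60 = 0.6333 L/s.
New flow: 60 L/min ÷ 60 = 1 L/s.
PIP = Vt/C + R·V̇ + PEEP (constant-flow equation of motion).
Only the resistive term changes: ΔPIP = R × ΔV̇ = 9.5 × (1 − 0.6333) = 9.5 × 0.3667 = 3.484 cmH2O.
Original PIP = 480/53.3 + 9.5×0.6333 + 4 = 19.022 cmH2O; new PIP = 19.022 + (3.484) = 22.506 cmH2O.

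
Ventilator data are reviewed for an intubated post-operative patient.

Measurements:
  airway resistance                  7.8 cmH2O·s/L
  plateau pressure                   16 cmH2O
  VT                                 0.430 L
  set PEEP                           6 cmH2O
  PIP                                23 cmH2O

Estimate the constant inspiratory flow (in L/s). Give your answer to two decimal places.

0.90

flow = (PIP − Pplat) / Raw = 7.0 / 7.8 = 0.8974 L/s.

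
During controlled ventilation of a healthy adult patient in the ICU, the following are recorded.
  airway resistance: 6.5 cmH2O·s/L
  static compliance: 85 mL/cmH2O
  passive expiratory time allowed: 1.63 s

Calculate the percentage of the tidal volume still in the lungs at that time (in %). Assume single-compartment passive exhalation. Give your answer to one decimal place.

5.2

τ = R × C = 6.5 × 85 mL/cmH2O = 6.5 × 0.085 L/cmH2O = 0.5525 s.
Passive exhalation: V(t)/V₀ = e^(−t/τ) = e^(−1.63/0.5525) = 0.05233.
Fraction remaining = 0.05233 → 5.233%.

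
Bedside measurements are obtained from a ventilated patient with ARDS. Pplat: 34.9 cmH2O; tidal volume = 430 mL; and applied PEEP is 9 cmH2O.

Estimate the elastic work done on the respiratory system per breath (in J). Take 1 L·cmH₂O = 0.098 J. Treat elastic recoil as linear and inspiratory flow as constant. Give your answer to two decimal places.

Elastic work ≈ ½ × (Pplat − PEEP) × Vt = 0.5 × (34.9 − 9) × 0.430 L = 0.5 × 25.9 × 0.430 = 5.569 L·cmH2O.
× 0.098 J/(L·cmH2O) → 0.5458 J.

0.55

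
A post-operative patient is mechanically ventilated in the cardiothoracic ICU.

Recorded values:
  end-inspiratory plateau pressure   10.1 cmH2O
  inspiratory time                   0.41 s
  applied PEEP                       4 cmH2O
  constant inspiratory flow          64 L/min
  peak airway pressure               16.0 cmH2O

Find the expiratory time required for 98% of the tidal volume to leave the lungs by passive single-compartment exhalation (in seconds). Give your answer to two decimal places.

1.55

Flow: 64 L/min ÷ 60 = 1.0667 L/s.
Vt = flow × Ti = 1.0667 L/s × 0.41 s × 1000 mL/L = 437.35 mL.
R = (PIP − Pplat)/V̇ = (16.0 − 10.1) / 1.0667 = 5.9/1.0667 = 5.531 cmH2O·s/L.
C = Vt/(Pplat − PEEP) = 437.35 / (10.1 − 4) = 437.35/6.1 = 71.697 mL/cmH2O.
τ = R × C = 5.531 × 0.0717 L/cmH2O = 0.3966 s.
t = −τ·ln(1 − 0.98) = −0.3966·ln(0.02) = 1.552 s.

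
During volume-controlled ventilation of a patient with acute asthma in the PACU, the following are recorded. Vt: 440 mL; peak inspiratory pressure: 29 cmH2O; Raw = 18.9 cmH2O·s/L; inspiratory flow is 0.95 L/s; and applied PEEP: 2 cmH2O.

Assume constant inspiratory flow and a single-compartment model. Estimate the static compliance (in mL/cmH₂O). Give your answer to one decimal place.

Equation of motion (constant flow): PIP = Vt/C + R·V̇ + PEEP.
Vt/C = PIP − R·V̇ − PEEP = 29 − 18.9×0.95 − 2 = 29 − 17.955 − 2 = 9.045 cmH2O.
C = Vt / 9.045 = 440 / 9.045 = 48.646 mL/cmH2O.

48.6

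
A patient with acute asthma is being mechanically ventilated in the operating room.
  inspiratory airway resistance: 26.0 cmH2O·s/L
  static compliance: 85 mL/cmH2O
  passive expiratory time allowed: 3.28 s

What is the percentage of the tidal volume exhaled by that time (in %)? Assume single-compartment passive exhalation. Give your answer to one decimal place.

τ = R × C = 26.0 × 85 mL/cmH2O = 26.0 × 0.085 L/cmH2O = 2.21 s.
Passive exhalation: V(t)/V₀ = e^(−t/τ) = e^(−3.28/2.21) = 0.2267.
Fraction exhaled = 1 − 0.2267 = 0.7733 → 77.33%.

77.3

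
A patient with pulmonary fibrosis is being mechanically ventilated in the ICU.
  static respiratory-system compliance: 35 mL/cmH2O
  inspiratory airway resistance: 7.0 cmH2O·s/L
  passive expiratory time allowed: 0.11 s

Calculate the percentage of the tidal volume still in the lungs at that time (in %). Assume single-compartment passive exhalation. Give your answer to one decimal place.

τ = R × C = 7.0 × 35 mL/cmH2O = 7.0 × 0.035 L/cmH2O = 0.245 s.
Passive exhalation: V(t)/V₀ = e^(−t/τ) = e^(−0.11/0.245) = 0.6383.
Fraction remaining = 0.6383 → 63.83%.

63.8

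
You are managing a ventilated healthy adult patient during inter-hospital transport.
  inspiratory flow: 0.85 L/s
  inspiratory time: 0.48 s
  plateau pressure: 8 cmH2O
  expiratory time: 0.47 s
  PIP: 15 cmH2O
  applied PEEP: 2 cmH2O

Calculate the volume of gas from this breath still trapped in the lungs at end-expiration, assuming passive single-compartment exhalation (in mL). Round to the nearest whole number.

176

Vt = flow × Ti = 0.85 L/s × 0.48 s × 1000 mL/L = 408.0 mL.
R = (PIP − Pplat)/V̇ = (15 − 8) / 0.85 = 7.0/0.85 = 8.235 cmH2O·s/L.
C = Vt/(Pplat − PEEP) = 408.0 / (8 − 2) = 408.0/6.0 = 68.0 mL/cmH2O.
τ = R × C = 8.235 × 0.068 L/cmH2O = 0.56 s.
Fraction remaining = e^(−Te/τ) = e^(−0.47/0.56) = 0.432.
Trapped volume = 408.0 × 0.432 = 176.26 mL.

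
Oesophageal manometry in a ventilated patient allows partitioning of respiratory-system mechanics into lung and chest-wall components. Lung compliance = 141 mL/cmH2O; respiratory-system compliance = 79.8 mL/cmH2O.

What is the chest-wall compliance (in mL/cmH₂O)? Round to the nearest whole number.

1/Ccw = 1/Crs − 1/CL.
1/Ccw = 1/79.8 − 1/141 = 0.005439.
Ccw = 183.86 mL/cmH2O.

184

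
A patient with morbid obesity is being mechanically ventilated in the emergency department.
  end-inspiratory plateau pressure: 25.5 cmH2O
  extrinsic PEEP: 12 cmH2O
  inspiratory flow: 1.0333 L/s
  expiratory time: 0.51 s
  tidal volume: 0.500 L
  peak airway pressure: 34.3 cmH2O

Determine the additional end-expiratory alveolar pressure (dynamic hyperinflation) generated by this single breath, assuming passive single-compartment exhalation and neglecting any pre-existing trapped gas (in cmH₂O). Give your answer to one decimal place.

2.7

R = (PIP − Pplat)/V̇ = (34.3 − 25.5) / 1.0333 = 8.8/1.0333 = 8.516 cmH2O·s/L.
C = Vt/(Pplat − PEEP) = 500.0 / (25.5 − 12) = 500.0/13.5 = 37.037 mL/cmH2O.
τ = R × C = 8.516 × 0.03704 L/cmH2O = 0.3154 s.
Fraction remaining = e^(−Te/τ) = e^(−0.51/0.3154) = 0.1985; trapped volume = 500.0 × 0.1985 = 99.25 mL.
Additional alveolar pressure from trapping ≈ V_trapped / C = 99.25 / 37.037 = 2.68 cmH2O.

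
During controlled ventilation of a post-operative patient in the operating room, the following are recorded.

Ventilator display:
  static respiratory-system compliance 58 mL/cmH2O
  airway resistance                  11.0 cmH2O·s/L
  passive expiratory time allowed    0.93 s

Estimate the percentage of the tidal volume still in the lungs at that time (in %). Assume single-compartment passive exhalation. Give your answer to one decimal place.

τ = R × C = 11.0 × 58 mL/cmH2O = 11.0 × 0.058 L/cmH2O = 0.638 s.
Passive exhalation: V(t)/V₀ = e^(−t/τ) = e^(−0.93/0.638) = 0.2328.
Fraction remaining = 0.2328 → 23.28%.

23.3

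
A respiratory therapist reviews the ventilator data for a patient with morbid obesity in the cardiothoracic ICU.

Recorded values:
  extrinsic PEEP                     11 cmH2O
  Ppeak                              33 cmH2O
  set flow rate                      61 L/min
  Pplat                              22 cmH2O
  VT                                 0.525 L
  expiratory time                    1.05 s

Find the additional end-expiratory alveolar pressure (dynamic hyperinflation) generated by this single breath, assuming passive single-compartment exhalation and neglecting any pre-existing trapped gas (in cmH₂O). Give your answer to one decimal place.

Flow: 61 L/min ÷ 60 = 1.0167 L/s.
R = (PIP − Pplat)/V̇ = (33 − 22) / 1.0167 = 11.0/1.0167 = 10.819 cmH2O·s/L.
C = Vt/(Pplat − PEEP) = 525.0 / (22 − 11) = 525.0/11.0 = 47.727 mL/cmH2O.
τ = R × C = 10.819 × 0.04773 L/cmH2O = 0.5164 s.
Fraction remaining = e^(−Te/τ) = e^(−1.05/0.5164) = 0.1309; trapped volume = 525.0 × 0.1309 = 68.723 mL.
Additional alveolar pressure from trapping ≈ V_trapped / C = 68.723 / 47.727 = 1.44 cmH2O.

1.4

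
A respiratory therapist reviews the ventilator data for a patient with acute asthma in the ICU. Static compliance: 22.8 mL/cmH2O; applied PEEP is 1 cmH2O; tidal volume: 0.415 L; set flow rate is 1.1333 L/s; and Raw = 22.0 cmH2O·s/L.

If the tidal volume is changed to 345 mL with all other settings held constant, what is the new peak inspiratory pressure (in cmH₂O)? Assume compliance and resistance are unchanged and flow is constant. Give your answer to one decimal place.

PIP = Vt/C + R·V̇ + PEEP (constant-flow equation of motion).
Only the elastic term changes: ΔPIP = ΔVt / C = (345 − 415) / 22.8 = -3.07 cmH2O.
Original PIP = 415/22.8 + 22.0×1.1333 + 1 = 44.134 cmH2O; new PIP = 44.134 + (-3.07) = 41.064 cmH2O.

41.1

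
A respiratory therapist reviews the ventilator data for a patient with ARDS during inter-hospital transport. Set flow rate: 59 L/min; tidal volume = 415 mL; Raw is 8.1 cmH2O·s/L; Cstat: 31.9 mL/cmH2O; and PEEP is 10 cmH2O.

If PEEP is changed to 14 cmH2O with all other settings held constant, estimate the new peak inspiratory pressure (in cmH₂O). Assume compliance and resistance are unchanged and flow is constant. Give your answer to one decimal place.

35.0

Flow: 59 L/min ÷ 60 = 0.9833 L/s.
PIP = Vt/C + R·V̇ + PEEP (constant-flow equation of motion).
Only the baseline term changes: ΔPIP = ΔPEEP = 14 − 10 = 4.0 cmH2O.
Original PIP = 415/31.9 + 8.1×0.9833 + 10 = 30.974 cmH2O; new PIP = 30.974 + (4.0) = 34.974 cmH2O.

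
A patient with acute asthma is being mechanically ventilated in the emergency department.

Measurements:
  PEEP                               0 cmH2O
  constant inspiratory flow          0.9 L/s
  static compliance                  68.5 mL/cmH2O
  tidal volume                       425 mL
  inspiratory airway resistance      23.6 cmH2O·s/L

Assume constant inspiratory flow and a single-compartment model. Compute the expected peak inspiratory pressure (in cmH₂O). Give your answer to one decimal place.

27.4

Equation of motion (constant flow): PIP = Vt/C + R·V̇ + PEEP.
PIP = 425/68.5 + 23.6×0.9 + 0 = 6.204 + 21.24 + 0 = 27.444 cmH2O.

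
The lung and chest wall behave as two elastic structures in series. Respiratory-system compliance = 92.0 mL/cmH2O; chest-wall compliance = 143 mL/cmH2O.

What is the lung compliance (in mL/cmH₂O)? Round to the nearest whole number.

1/CL = 1/Crs − 1/Ccw.
1/CL = 1/92.0 − 1/143 = 0.003877.
CL = 257.93 mL/cmH2O.

258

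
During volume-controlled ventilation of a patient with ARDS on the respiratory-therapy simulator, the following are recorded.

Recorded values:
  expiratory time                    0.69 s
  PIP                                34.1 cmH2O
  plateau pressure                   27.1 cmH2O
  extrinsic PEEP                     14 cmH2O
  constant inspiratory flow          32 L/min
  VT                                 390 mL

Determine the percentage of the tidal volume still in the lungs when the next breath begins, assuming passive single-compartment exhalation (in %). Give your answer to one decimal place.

17.1

Flow: 32 L/min ÷ 60 = 0.5333 L/s.
R = (PIP − Pplat)/V̇ = (34.1 − 27.1) / 0.5333 = 7.0/0.5333 = 13.126 cmH2O·s/L.
C = Vt/(Pplat − PEEP) = 390.0 / (27.1 − 14) = 390.0/13.1 = 29.771 mL/cmH2O.
τ = R × C = 13.126 × 0.02977 L/cmH2O = 0.3908 s.
Fraction remaining at end-expiration = e^(−Te/τ) = e^(−0.69/0.3908) = 0.1711 → 17.11%.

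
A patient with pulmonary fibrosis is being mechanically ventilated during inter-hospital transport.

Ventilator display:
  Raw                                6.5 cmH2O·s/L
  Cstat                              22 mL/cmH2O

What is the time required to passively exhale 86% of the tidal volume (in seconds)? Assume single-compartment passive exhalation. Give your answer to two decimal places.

0.28

τ = R × C = 6.5 × 22 mL/cmH2O = 6.5 × 0.022 L/cmH2O = 0.143 s.
Exhaled fraction f = 1 − e^(−t/τ) → t = −τ·ln(1 − f) = −0.143·ln(0.14) = 0.2812 s.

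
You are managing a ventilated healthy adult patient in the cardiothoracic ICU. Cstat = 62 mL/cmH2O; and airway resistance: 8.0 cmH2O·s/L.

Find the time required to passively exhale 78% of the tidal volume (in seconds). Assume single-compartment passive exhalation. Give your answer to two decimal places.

0.75

τ = R × C = 8.0 × 62 mL/cmH2O = 8.0 × 0.062 L/cmH2O = 0.496 s.
Exhaled fraction f = 1 − e^(−t/τ) → t = −τ·ln(1 − f) = −0.496·ln(0.22) = 0.751 s.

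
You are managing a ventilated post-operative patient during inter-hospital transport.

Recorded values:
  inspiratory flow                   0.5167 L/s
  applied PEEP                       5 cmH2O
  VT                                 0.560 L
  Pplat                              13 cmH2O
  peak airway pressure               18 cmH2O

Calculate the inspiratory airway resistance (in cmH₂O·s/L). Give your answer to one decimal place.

Raw = (PIP − Pplat) / flow = (18 − 13) / 0.5167 = 5.0 / 0.5167 = 9.677 cmH2O·s/L.

9.7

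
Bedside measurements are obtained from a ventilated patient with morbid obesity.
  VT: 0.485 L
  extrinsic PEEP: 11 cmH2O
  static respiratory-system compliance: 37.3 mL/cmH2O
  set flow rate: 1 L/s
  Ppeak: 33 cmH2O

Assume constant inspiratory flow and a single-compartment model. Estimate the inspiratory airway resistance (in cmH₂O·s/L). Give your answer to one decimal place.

9.0

Equation of motion (constant flow): PIP = Vt/C + R·V̇ + PEEP.
R·V̇ = PIP − Vt/C − PEEP = 33 − 485/37.3 − 11 = 33 − 13.003 − 11 = 8.997 cmH2O.
R = 8.997 / 1 = 8.997 cmH2O·s/L.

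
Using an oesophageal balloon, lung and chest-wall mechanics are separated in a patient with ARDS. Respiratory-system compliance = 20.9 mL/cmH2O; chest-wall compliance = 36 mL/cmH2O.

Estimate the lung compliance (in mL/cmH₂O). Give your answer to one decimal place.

49.8

1/CL = 1/Crs − 1/Ccw.
1/CL = 1/20.9 − 1/36 = 0.02007.
CL = 49.826 mL/cmH2O.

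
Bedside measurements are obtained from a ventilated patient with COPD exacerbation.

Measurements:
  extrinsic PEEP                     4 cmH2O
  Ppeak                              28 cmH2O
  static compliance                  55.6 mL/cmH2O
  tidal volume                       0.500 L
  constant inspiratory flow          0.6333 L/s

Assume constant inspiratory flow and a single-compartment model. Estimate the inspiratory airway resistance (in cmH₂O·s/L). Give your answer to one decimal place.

23.7

Equation of motion (constant flow): PIP = Vt/C + R·V̇ + PEEP.
R·V̇ = PIP − Vt/C − PEEP = 28 − 500/55.6 − 4 = 28 − 8.993 − 4 = 15.007 cmH2O.
R = 15.007 / 0.6333 = 23.697 cmH2O·s/L.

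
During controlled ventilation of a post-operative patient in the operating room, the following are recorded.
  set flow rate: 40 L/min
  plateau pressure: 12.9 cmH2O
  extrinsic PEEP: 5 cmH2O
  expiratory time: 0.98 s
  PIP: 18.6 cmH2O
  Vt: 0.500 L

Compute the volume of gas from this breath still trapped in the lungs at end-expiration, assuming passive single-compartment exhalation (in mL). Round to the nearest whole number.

82

Flow: 40 L/min ÷ 60 = 0.6667 L/s.
R = (PIP − Pplat)/V̇ = (18.6 − 12.9) / 0.6667 = 5.7/0.6667 = 8.55 cmH2O·s/L.
C = Vt/(Pplat − PEEP) = 500.0 / (12.9 − 5) = 500.0/7.9 = 63.291 mL/cmH2O.
τ = R × C = 8.55 × 0.06329 L/cmH2O = 0.5411 s.
Fraction remaining = e^(−Te/τ) = e^(−0.98/0.5411) = 0.1635.
Trapped volume = 500.0 × 0.1635 = 81.75 mL.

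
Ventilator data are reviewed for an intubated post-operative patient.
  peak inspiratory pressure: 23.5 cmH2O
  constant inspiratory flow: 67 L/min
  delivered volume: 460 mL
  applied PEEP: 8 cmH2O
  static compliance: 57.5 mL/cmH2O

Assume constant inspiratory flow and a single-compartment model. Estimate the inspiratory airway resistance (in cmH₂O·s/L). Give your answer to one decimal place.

6.7

Flow: 67 L/min ÷ 60 = 1.1167 L/s.
Equation of motion (constant flow): PIP = Vt/C + R·V̇ + PEEP.
R·V̇ = PIP − Vt/C − PEEP = 23.5 − 460/57.5 − 8 = 23.5 − 8.0 − 8 = 7.5 cmH2O.
R = 7.5 / 1.1167 = 6.716 cmH2O·s/L.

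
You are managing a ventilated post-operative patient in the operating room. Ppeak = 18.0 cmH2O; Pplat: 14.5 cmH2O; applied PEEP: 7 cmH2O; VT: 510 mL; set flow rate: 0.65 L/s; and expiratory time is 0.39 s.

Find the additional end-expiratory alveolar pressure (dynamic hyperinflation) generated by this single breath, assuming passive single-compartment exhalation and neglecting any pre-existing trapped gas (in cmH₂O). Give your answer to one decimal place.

2.6

R = (PIP − Pplat)/V̇ = (18.0 − 14.5) / 0.65 = 3.5/0.65 = 5.385 cmH2O·s/L.
C = Vt/(Pplat − PEEP) = 510.0 / (14.5 − 7) = 510.0/7.5 = 68.0 mL/cmH2O.
τ = R × C = 5.385 × 0.068 L/cmH2O = 0.3662 s.
Fraction remaining = e^(−Te/τ) = e^(−0.39/0.3662) = 0.3447; trapped volume = 510.0 × 0.3447 = 175.8 mL.
Additional alveolar pressure from trapping ≈ V_trapped / C = 175.8 / 68.0 = 2.585 cmH2O.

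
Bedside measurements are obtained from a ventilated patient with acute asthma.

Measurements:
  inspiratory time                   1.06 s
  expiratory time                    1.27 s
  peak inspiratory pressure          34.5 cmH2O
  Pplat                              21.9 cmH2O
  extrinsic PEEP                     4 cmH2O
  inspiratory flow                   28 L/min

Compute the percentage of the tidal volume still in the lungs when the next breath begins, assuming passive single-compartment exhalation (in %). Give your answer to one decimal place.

Flow: 28 L/min ÷ 60 = 0.4667 L/s.
Vt = flow × Ti = 0.4667 L/s × 1.06 s × 1000 mL/L = 494.7 mL.
R = (PIP − Pplat)/V̇ = (34.5 − 21.9) / 0.4667 = 12.6/0.4667 = 26.998 cmH2O·s/L.
C = Vt/(Pplat − PEEP) = 494.7 / (21.9 − 4) = 494.7/17.9 = 27.637 mL/cmH2O.
τ = R × C = 26.998 × 0.02764 L/cmH2O = 0.7462 s.
Fraction remaining at end-expiration = e^(−Te/τ) = e^(−1.27/0.7462) = 0.1823 → 18.23%.

18.2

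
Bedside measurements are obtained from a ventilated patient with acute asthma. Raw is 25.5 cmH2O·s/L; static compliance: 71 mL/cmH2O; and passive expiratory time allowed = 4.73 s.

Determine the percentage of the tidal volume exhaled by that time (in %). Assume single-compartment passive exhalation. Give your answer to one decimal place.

92.7

τ = R × C = 25.5 × 71 mL/cmH2O = 25.5 × 0.071 L/cmH2O = 1.811 s.
Passive exhalation: V(t)/V₀ = e^(−t/τ) = e^(−4.73/1.811) = 0.0734.
Fraction exhaled = 1 − 0.0734 = 0.9266 → 92.66%.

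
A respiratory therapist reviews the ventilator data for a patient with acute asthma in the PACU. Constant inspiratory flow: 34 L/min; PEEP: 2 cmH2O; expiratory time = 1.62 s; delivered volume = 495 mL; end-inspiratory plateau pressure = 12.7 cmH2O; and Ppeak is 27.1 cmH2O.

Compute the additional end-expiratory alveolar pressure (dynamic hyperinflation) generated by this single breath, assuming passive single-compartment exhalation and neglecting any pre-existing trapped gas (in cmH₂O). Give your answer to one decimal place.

Flow: 34 L/min ÷ 60 = 0.5667 L/s.
R = (PIP − Pplat)/V̇ = (27.1 − 12.7) / 0.5667 = 14.4/0.5667 = 25.41 cmH2O·s/L.
C = Vt/(Pplat − PEEP) = 495.0 / (12.7 − 2) = 495.0/10.7 = 46.262 mL/cmH2O.
τ = R × C = 25.41 × 0.04626 L/cmH2O = 1.175 s.
Fraction remaining = e^(−Te/τ) = e^(−1.62/1.175) = 0.2519; trapped volume = 495.0 × 0.2519 = 124.69 mL.
Additional alveolar pressure from trapping ≈ V_trapped / C = 124.69 / 46.262 = 2.695 cmH2O.

2.7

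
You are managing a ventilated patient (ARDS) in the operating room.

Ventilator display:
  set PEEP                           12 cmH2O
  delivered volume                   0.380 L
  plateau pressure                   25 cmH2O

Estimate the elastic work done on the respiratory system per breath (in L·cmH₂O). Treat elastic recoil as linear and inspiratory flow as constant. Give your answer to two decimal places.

Elastic work ≈ ½ × (Pplat − PEEP) × Vt = 0.5 × (25 − 12) × 0.380 L = 0.5 × 13.0 × 0.380 = 2.47 L·cmH2O.

2.47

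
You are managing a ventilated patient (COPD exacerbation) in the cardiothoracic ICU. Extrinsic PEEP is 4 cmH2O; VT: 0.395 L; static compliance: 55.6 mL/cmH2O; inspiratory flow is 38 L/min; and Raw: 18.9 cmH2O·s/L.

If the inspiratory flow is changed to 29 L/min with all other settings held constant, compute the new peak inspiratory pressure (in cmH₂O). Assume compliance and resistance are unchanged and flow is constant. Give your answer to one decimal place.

Flow: 38 L/min ÷ 60 = 0.6333 L/s.
New flow: 29 L/min ÷ 60 = 0.4833 L/s.
PIP = Vt/C + R·V̇ + PEEP (constant-flow equation of motion).
Only the resistive term changes: ΔPIP = R × ΔV̇ = 18.9 × (0.4833 − 0.6333) = 18.9 × -0.15 = -2.835 cmH2O.
Original PIP = 395/55.6 + 18.9×0.6333 + 4 = 23.074 cmH2O; new PIP = 23.074 + (-2.835) = 20.239 cmH2O.

20.2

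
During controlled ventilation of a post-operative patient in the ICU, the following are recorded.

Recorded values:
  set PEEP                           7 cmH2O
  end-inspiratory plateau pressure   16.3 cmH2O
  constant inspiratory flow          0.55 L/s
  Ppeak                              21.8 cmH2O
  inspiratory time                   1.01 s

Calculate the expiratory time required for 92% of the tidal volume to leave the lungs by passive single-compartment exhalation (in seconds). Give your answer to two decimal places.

1.51

Vt = flow × Ti = 0.55 L/s × 1.01 s × 1000 mL/L = 555.5 mL.
R = (PIP − Pplat)/V̇ = (21.8 − 16.3) / 0.55 = 5.5/0.55 = 10.0 cmH2O·s/L.
C = Vt/(Pplat − PEEP) = 555.5 / (16.3 − 7) = 555.5/9.3 = 59.731 mL/cmH2O.
τ = R × C = 10.0 × 0.05973 L/cmH2O = 0.5973 s.
t = −τ·ln(1 − 0.92) = −0.5973·ln(0.08) = 1.509 s.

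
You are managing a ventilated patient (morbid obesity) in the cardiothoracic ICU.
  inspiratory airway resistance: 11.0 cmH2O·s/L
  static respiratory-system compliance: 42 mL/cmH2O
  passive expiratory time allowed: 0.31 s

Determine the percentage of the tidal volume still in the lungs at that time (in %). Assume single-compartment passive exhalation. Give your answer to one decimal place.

51.1

τ = R × C = 11.0 × 42 mL/cmH2O = 11.0 × 0.042 L/cmH2O = 0.462 s.
Passive exhalation: V(t)/V₀ = e^(−t/τ) = e^(−0.31/0.462) = 0.5112.
Fraction remaining = 0.5112 → 51.12%.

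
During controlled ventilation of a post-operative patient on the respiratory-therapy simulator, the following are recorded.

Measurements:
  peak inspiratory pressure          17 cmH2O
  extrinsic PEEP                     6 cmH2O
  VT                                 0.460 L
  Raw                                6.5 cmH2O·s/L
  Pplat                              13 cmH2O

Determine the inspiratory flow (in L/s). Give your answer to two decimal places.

0.62

flow = (PIP − Pplat) / Raw = 4.0 / 6.5 = 0.6154 L/s.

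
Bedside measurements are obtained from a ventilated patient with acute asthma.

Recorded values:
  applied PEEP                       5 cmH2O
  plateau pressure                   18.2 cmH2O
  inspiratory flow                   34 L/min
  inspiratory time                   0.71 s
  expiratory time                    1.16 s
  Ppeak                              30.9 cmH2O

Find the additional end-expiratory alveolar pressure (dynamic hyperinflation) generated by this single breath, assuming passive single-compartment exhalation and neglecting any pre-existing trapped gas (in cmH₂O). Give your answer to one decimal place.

2.4

Flow: 34 L/min ÷ 60 = 0.5667 L/s.
Vt = flow × Ti = 0.5667 L/s × 0.71 s × 1000 mL/L = 402.36 mL.
R = (PIP − Pplat)/V̇ = (30.9 − 18.2) / 0.5667 = 12.7/0.5667 = 22.41 cmH2O·s/L.
C = Vt/(Pplat − PEEP) = 402.36 / (18.2 − 5) = 402.36/13.2 = 30.482 mL/cmH2O.
τ = R × C = 22.41 × 0.03048 L/cmH2O = 0.6831 s.
Fraction remaining = e^(−Te/τ) = e^(−1.16/0.6831) = 0.183; trapped volume = 402.36 × 0.183 = 73.632 mL.
Additional alveolar pressure from trapping ≈ V_trapped / C = 73.632 / 30.482 = 2.416 cmH2O.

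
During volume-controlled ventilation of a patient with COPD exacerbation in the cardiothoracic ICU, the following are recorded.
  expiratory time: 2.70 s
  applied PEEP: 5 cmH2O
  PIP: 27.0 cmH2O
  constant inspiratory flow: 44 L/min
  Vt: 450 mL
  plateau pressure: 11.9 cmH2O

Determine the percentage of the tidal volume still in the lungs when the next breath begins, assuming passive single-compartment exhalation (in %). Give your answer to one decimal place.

13.4

Flow: 44 L/min ÷ 60 = 0.7333 L/s.
R = (PIP − Pplat)/V̇ = (27.0 − 11.9) / 0.7333 = 15.1/0.7333 = 20.592 cmH2O·s/L.
C = Vt/(Pplat − PEEP) = 450.0 / (11.9 − 5) = 450.0/6.9 = 65.217 mL/cmH2O.
τ = R × C = 20.592 × 0.06522 L/cmH2O = 1.343 s.
Fraction remaining at end-expiration = e^(−Te/τ) = e^(−2.70/1.343) = 0.1339 → 13.39%.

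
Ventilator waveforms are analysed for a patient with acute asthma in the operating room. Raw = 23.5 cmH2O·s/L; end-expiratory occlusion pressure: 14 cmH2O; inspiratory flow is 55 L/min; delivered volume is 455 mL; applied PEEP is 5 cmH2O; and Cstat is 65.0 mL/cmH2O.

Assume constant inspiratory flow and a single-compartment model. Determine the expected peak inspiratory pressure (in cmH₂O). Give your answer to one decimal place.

42.5

Flow: 55 L/min ÷ 60 = 0.9167 L/s.
Total PEEP = 14 cmH2O (set 5 + intrinsic 9); this is the baseline alveolar pressure.
Equation of motion (constant flow): PIP = Vt/C + R·V̇ + PEEP.
PIP = 455/65.0 + 23.5×0.9167 + 14 = 7.0 + 21.542 + 14 = 42.542 cmH2O.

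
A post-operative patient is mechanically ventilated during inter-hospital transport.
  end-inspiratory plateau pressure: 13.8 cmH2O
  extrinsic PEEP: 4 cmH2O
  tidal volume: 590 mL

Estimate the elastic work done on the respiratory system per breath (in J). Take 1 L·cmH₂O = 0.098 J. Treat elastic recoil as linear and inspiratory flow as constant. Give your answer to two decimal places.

Elastic work ≈ ½ × (Pplat − PEEP) × Vt = 0.5 × (13.8 − 4) × 0.590 L = 0.5 × 9.8 × 0.590 = 2.891 L·cmH2O.
× 0.098 J/(L·cmH2O) → 0.2833 J.

0.28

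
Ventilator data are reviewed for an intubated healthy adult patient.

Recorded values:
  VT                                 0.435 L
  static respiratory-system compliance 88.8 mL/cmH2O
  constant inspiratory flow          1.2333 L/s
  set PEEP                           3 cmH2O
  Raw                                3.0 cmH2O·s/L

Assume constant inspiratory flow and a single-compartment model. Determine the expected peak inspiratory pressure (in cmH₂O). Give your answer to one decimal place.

Equation of motion (constant flow): PIP = Vt/C + R·V̇ + PEEP.
PIP = 435/88.8 + 3.0×1.2333 + 3 = 4.899 + 3.7 + 3 = 11.599 cmH2O.

11.6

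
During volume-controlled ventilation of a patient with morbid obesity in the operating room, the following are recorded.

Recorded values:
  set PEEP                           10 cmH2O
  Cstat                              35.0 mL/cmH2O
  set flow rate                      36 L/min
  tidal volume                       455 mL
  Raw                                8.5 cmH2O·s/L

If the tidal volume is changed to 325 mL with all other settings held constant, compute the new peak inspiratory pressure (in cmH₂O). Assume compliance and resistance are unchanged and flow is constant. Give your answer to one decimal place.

Flow: 36 L/min ÷ 60 = 0.6 L/s.
PIP = Vt/C + R·V̇ + PEEP (constant-flow equation of motion).
Only the elastic term changes: ΔPIP = ΔVt / C = (325 − 455) / 35.0 = -3.714 cmH2O.
Original PIP = 455/35.0 + 8.5×0.6 + 10 = 28.1 cmH2O; new PIP = 28.1 + (-3.714) = 24.386 cmH2O.

24.4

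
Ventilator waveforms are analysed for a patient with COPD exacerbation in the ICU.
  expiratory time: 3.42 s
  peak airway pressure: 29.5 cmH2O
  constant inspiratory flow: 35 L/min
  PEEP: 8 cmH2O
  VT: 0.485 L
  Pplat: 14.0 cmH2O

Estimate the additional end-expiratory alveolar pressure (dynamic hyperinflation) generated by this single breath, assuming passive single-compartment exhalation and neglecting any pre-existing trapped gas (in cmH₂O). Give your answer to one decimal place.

1.2

Flow: 35 L/min ÷ 60 = 0.5833 L/s.
R = (PIP − Pplat)/V̇ = (29.5 − 14.0) / 0.5833 = 15.5/0.5833 = 26.573 cmH2O·s/L.
C = Vt/(Pplat − PEEP) = 485.0 / (14.0 − 8) = 485.0/6.0 = 80.833 mL/cmH2O.
τ = R × C = 26.573 × 0.08083 L/cmH2O = 2.148 s.
Fraction remaining = e^(−Te/τ) = e^(−3.42/2.148) = 0.2035; trapped volume = 485.0 × 0.2035 = 98.698 mL.
Additional alveolar pressure from trapping ≈ V_trapped / C = 98.698 / 80.833 = 1.221 cmH2O.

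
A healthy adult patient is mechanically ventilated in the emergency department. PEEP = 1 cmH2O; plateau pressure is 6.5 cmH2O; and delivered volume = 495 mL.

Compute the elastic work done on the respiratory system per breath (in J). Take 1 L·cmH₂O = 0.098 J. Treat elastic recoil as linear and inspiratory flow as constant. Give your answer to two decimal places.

Elastic work ≈ ½ × (Pplat − PEEP) × Vt = 0.5 × (6.5 − 1) × 0.495 L = 0.5 × 5.5 × 0.495 = 1.361 L·cmH2O.
× 0.098 J/(L·cmH2O) → 0.1334 J.

0.13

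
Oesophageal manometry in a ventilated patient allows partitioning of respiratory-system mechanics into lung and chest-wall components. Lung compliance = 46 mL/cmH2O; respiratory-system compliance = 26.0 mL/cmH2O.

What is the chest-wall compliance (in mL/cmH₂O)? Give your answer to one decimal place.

59.8

1/Ccw = 1/Crs − 1/CL.
1/Ccw = 1/26.0 − 1/46 = 0.01672.
Ccw = 59.809 mL/cmH2O.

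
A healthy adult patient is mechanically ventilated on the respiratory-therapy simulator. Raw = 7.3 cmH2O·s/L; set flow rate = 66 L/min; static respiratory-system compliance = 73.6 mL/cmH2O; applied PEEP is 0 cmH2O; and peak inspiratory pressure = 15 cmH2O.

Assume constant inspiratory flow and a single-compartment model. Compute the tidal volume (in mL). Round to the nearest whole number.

Flow: 66 L/min ÷ 60 = 1.1 L/s.
Equation of motion (constant flow): PIP = Vt/C + R·V̇ + PEEP.
Vt/C = PIP − R·V̇ − PEEP = 15 − 8.03 − 0 = 6.97 cmH2O.
Vt = C × 6.97 = 73.6 × 6.97 = 512.99 mL.

513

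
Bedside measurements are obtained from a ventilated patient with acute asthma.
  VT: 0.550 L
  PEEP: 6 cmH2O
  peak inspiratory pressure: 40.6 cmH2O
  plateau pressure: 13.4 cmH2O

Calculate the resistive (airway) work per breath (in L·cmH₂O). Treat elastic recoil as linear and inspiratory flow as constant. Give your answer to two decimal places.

With constant inspiratory flow the resistive pressure is constant at PIP − Pplat = 40.6 − 13.4 = 27.2 cmH2O, so resistive work = 27.2 × 0.550 = 14.96 L·cmH2O.

14.96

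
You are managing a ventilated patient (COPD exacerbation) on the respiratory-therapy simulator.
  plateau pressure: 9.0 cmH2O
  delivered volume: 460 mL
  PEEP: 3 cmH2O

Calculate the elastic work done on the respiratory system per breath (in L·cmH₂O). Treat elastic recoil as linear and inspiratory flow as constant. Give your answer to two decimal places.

1.38

Elastic work ≈ ½ × (Pplat − PEEP) × Vt = 0.5 × (9.0 − 3) × 0.460 L = 0.5 × 6.0 × 0.460 = 1.38 L·cmH2O.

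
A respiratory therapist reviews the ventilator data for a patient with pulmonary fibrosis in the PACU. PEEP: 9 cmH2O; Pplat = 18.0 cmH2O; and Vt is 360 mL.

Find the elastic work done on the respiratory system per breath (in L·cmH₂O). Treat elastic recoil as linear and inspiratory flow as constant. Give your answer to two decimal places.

Elastic work ≈ ½ × (Pplat − PEEP) × Vt = 0.5 × (18.0 − 9) × 0.360 L = 0.5 × 9.0 × 0.360 = 1.62 L·cmH2O.

1.62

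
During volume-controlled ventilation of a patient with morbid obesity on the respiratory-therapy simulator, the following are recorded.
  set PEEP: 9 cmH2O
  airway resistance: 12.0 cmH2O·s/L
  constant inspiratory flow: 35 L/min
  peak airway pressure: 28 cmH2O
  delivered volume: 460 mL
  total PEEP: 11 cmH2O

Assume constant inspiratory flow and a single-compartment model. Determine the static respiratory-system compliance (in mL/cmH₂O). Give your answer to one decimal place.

Flow: 35 L/min ÷ 60 = 0.5833 L/s.
Total PEEP = 11 cmH2O (set 9 + intrinsic 2); this is the baseline alveolar pressure.
Equation of motion (constant flow): PIP = Vt/C + R·V̇ + PEEP.
Vt/C = PIP − R·V̇ − PEEP = 28 − 12.0×0.5833 − 11 = 28 − 7.0 − 11 = 10.0 cmH2O.
C = Vt / 10.0 = 460 / 10.0 = 46.0 mL/cmH2O.

46.0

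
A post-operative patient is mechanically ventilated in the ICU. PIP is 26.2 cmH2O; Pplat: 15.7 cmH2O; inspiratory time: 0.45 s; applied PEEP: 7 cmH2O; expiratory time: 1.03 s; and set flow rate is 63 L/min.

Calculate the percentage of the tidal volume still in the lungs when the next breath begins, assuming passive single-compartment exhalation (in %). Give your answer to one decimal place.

Flow: 63 L/min ÷ 60 = 1.05 L/s.
Vt = flow × Ti = 1.05 L/s × 0.45 s × 1000 mL/L = 472.5 mL.
R = (PIP − Pplat)/V̇ = (26.2 − 15.7) / 1.05 = 10.5/1.05 = 10.0 cmH2O·s/L.
C = Vt/(Pplat − PEEP) = 472.5 / (15.7 − 7) = 472.5/8.7 = 54.31 mL/cmH2O.
τ = R × C = 10.0 × 0.05431 L/cmH2O = 0.5431 s.
Fraction remaining at end-expiration = e^(−Te/τ) = e^(−1.03/0.5431) = 0.1501 → 15.01%.

15.0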